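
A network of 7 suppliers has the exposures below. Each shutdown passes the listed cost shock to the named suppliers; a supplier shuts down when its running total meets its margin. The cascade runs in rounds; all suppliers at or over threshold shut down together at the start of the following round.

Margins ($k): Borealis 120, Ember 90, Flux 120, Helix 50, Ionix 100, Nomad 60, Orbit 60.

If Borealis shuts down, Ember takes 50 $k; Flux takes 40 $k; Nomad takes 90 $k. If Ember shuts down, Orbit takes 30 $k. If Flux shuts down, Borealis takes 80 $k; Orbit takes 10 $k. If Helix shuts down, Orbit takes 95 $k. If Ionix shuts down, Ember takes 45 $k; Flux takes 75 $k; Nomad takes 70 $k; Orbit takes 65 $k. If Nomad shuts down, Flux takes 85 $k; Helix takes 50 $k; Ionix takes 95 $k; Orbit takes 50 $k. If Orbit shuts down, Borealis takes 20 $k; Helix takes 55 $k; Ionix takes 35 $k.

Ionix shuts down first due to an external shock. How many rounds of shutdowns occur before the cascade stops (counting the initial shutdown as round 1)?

3

Round 1 — Ionix shuts down (initial).
  Ember: +45 → 45 < 90
  Flux: +75 → 75 < 120
  Nomad: +70 → 70 ≥ 60
  Orbit: +65 → 65 ≥ 60
Round 2 — Nomad, Orbit shut down.
  Borealis: +20 → 20 < 120
  Flux: +85 → 160 ≥ 120
  Helix: +50+55 → 105 ≥ 50
Round 3 — Flux, Helix shut down.
  Borealis: +80 → 100 < 120
No further shutdowns.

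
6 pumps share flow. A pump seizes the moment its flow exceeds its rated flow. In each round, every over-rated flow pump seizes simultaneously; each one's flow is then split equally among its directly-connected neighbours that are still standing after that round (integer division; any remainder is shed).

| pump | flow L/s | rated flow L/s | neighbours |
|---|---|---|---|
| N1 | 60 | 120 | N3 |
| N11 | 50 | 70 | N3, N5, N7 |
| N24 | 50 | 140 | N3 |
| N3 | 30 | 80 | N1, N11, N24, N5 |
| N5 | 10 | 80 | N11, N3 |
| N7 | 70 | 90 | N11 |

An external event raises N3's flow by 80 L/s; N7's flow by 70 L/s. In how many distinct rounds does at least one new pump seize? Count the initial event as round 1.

Round 1 — N3 at 110 > 80; N7 at 140 > 90. N3, N7 seize.
  N3 sheds 110 L/s to N1, N11, N24, N5: 27 each (2 lost).
    N1: 60+27 = 87 ≤ 120
    N11: 50+27 = 77 > 70
    N24: 50+27 = 77 ≤ 140
    N5: 10+27 = 37 ≤ 80
  N7 sheds 140 L/s to N11: 140 each.
    N11: 77+140 = 217 > 70
Round 2 — N11 seizes.
  N11 sheds 217 L/s to N5: 217 each.
    N5: 37+217 = 254 > 80
Round 3 — N5 seizes.
  N5 sheds 254 L/s: no online neighbours, lost.
No further seizures.

3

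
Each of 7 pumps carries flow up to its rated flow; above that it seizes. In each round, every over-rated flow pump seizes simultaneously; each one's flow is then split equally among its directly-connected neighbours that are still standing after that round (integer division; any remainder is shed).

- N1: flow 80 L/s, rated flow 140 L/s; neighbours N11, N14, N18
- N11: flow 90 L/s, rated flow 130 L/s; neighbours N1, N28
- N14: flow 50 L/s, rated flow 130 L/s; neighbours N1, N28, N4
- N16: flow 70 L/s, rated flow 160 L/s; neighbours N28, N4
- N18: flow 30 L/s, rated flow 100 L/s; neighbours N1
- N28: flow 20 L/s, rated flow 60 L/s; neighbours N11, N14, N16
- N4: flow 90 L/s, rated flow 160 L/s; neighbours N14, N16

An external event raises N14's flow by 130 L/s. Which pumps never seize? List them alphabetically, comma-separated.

N1, N11, N16, N18, N4

Round 1 — N14 at 180 > 130. N14 seizes.
  N14 sheds 180 L/s to N1, N28, N4: 60 each.
    N1: 80+60 = 140 ≤ 140
    N28: 20+60 = 80 > 60
    N4: 90+60 = 150 ≤ 160
Round 2 — N28 seizes.
  N28 sheds 80 L/s to N11, N16: 40 each.
    N11: 90+40 = 130 ≤ 130
    N16: 70+40 = 110 ≤ 160
No further seizures.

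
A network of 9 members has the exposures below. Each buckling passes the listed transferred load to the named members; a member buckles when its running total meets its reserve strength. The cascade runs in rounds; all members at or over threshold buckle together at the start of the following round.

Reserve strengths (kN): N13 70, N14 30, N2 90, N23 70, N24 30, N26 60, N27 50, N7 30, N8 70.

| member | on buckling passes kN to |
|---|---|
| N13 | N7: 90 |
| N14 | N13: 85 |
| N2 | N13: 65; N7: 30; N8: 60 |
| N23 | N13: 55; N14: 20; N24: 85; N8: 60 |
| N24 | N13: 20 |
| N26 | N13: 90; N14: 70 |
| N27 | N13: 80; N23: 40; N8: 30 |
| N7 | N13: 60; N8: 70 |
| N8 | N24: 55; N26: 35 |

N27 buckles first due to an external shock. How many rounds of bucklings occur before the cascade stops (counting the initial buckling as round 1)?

Round 1 — N27 buckles (initial).
  N13: +80 → 80 ≥ 70
  N23: +40 → 40 < 70
  N8: +30 → 30 < 70
Round 2 — N13 buckles.
  N7: +90 → 90 ≥ 30
Round 3 — N7 buckles.
  N8: +70 → 100 ≥ 70
Round 4 — N8 buckles.
  N24: +55 → 55 ≥ 30
  N26: +35 → 35 < 60
Round 5 — N24 buckles.
No further bucklings.

5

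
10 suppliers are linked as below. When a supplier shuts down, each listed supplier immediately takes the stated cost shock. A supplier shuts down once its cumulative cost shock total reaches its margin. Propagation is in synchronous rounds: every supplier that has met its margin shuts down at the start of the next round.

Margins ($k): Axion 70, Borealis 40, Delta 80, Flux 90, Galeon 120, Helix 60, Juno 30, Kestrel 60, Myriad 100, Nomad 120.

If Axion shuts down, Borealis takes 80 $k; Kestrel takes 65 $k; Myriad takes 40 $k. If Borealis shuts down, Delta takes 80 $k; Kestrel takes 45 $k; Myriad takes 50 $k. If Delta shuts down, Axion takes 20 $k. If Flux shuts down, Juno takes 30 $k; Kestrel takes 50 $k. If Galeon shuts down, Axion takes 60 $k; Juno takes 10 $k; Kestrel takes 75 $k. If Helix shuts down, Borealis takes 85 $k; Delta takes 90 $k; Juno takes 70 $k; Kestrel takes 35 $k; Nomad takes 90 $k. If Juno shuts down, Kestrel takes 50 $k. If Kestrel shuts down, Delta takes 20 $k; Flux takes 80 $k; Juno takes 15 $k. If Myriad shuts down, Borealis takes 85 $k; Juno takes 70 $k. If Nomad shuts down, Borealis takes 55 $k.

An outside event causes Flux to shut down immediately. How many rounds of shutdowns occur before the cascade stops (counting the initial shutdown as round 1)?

3

Round 1 — Flux shuts down (initial).
  Juno: +30 → 30 ≥ 30
  Kestrel: +50 → 50 < 60
Round 2 — Juno shuts down.
  Kestrel: +50 → 100 ≥ 60
Round 3 — Kestrel shuts down.
  Delta: +20 → 20 < 80
No further shutdowns.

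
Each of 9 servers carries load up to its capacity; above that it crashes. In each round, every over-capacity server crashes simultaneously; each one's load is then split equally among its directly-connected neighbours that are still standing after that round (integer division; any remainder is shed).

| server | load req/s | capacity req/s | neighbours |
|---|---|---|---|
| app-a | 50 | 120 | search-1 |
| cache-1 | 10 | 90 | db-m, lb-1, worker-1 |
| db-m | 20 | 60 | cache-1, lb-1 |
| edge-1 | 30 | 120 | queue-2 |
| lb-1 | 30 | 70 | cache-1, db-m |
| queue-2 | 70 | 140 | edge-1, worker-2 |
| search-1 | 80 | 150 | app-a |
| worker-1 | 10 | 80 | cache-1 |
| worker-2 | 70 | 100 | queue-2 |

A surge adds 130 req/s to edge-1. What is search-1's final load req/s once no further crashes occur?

Round 1 — edge-1 at 160 > 120. edge-1 crashes.
  edge-1 sheds 160 req/s to queue-2: 160 each.
    queue-2: 70+160 = 230 > 140
Round 2 — queue-2 crashes.
  queue-2 sheds 230 req/s to worker-2: 230 each.
    worker-2: 70+230 = 300 > 100
Round 3 — worker-2 crashes.
  worker-2 sheds 300 req/s: no online neighbours, lost.
No further crashes.

80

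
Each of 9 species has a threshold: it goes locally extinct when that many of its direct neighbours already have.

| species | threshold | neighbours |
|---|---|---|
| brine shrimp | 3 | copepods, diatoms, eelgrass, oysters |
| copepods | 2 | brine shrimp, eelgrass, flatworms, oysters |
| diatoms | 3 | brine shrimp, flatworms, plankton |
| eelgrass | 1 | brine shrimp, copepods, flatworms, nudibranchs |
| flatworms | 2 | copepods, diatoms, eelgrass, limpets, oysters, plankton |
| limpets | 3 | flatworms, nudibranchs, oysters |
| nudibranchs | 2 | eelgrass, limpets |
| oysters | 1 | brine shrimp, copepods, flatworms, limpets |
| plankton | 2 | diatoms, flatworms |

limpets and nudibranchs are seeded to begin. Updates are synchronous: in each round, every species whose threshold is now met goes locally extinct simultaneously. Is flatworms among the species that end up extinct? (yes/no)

yes

Round 1 — limpets, nudibranchs go locally extinct (initial).
Round 2 — checking thresholds:
  eelgrass: 1 of 4 neighbours ≥ 1, goes locally extinct.
  flatworms: 1 of 6 neighbours < 2, not yet.
  oysters: 1 of 4 neighbours ≥ 1, goes locally extinct.
Round 3 — checking thresholds:
  brine shrimp: 2 of 4 neighbours < 3, not yet.
  copepods: 2 of 4 neighbours ≥ 2, goes locally extinct.
  flatworms: 3 of 6 neighbours ≥ 2, goes locally extinct.
Round 4 — checking thresholds:
  brine shrimp: 3 of 4 neighbours ≥ 3, goes locally extinct.
  diatoms: 1 of 3 neighbours < 3, not yet.
  plankton: 1 of 2 neighbours < 2, not yet.
Round 5 — no new extinctions; cascade stops.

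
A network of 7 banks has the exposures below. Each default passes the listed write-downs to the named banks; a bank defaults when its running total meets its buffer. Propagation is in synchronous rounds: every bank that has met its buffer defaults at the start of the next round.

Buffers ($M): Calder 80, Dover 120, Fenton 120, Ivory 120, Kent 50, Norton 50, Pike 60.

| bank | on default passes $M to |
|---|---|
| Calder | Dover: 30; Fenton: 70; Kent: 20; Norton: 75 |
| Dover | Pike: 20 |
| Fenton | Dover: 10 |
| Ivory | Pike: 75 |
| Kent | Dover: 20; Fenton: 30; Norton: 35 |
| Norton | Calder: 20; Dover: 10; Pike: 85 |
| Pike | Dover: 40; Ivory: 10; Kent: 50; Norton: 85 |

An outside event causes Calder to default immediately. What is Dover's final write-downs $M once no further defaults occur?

Round 1 — Calder defaults (initial).
  Dover: +30 → 30 < 120
  Fenton: +70 → 70 < 120
  Kent: +20 → 20 < 50
  Norton: +75 → 75 ≥ 50
Round 2 — Norton defaults.
  Dover: +10 → 40 < 120
  Pike: +85 → 85 ≥ 60
Round 3 — Pike defaults.
  Dover: +40 → 80 < 120
  Ivory: +10 → 10 < 120
  Kent: +50 → 70 ≥ 50
Round 4 — Kent defaults.
  Dover: +20 → 100 < 120
  Fenton: +30 → 100 < 120
No further defaults.

100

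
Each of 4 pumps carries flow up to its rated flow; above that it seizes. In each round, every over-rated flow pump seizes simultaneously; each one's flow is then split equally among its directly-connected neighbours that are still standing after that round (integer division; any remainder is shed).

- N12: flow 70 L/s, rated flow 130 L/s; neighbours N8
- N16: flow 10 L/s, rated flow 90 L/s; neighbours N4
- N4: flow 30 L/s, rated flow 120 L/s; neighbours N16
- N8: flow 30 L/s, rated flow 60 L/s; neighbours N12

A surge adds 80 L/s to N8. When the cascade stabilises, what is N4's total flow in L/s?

30

Round 1 — N8 at 110 > 60. N8 seizes.
  N8 sheds 110 L/s to N12: 110 each.
    N12: 70+110 = 180 > 130
Round 2 — N12 seizes.
  N12 sheds 180 L/s: no online neighbours, lost.
No further seizures.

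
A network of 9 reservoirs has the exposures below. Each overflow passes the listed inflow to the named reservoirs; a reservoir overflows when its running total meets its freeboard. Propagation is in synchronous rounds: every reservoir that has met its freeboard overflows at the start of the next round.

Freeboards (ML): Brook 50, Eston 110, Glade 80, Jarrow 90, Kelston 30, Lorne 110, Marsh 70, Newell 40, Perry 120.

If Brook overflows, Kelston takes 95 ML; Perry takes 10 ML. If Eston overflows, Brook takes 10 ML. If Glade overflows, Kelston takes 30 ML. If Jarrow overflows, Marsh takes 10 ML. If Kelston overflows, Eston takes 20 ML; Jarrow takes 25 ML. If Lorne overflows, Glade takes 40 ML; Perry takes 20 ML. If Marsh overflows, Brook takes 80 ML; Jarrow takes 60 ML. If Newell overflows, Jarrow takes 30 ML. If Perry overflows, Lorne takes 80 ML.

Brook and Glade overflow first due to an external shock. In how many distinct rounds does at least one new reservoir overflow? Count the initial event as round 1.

Round 1 — Brook, Glade overflow (initial).
  Kelston: +95+30 → 125 ≥ 30
  Perry: +10 → 10 < 120
Round 2 — Kelston overflows.
  Eston: +20 → 20 < 110
  Jarrow: +25 → 25 < 90
No further overflows.

2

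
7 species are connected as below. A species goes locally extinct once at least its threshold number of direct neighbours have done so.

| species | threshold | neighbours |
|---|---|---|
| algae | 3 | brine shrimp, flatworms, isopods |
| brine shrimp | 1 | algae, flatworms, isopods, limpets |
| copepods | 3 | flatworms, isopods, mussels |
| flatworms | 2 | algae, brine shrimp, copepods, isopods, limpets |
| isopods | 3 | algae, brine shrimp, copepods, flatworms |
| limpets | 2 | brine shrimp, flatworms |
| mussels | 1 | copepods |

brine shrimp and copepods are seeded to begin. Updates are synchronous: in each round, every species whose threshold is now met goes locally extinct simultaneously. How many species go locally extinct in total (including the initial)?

7

Round 1 — brine shrimp, copepods go locally extinct (initial).
Round 2 — checking thresholds:
  algae: 1 of 3 neighbours < 3, holds.
  flatworms: 2 of 5 neighbours ≥ 2, goes locally extinct.
  isopods: 2 of 4 neighbours < 3, holds.
  limpets: 1 of 2 neighbours < 2, holds.
  mussels: 1 of 1 neighbours ≥ 1, goes locally extinct.
Round 3 — checking thresholds:
  algae: 2 of 3 neighbours < 3, holds.
  isopods: 3 of 4 neighbours ≥ 3, goes locally extinct.
  limpets: 2 of 2 neighbours ≥ 2, goes locally extinct.
Round 4 — checking thresholds:
  algae: 3 of 3 neighbours ≥ 3, goes locally extinct.
Round 5 — no new extinctions; cascade stops.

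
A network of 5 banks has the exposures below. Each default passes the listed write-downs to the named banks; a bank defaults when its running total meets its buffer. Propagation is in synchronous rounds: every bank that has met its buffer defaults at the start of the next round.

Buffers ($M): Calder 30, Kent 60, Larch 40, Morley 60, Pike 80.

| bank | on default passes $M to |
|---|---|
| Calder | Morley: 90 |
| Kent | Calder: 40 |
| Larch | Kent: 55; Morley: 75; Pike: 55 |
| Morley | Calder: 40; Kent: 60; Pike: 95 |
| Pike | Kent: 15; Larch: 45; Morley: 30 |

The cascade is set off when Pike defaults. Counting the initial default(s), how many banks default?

5

Round 1 — Pike defaults (initial).
  Kent: +15 → 15 < 60
  Larch: +45 → 45 ≥ 40
  Morley: +30 → 30 < 60
Round 2 — Larch defaults.
  Kent: +55 → 70 ≥ 60
  Morley: +75 → 105 ≥ 60
Round 3 — Kent, Morley default.
  Calder: +40+40 → 80 ≥ 30
Round 4 — Calder defaults.
No further defaults.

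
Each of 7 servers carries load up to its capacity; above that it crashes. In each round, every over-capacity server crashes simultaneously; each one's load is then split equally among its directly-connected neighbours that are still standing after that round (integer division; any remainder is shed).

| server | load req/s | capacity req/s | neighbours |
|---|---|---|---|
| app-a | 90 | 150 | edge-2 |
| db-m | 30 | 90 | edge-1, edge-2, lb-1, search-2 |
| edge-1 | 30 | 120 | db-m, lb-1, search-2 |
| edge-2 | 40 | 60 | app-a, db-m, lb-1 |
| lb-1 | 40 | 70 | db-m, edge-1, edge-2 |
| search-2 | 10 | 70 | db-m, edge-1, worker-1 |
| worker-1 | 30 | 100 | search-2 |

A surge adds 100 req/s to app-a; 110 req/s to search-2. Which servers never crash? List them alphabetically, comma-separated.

worker-1

Round 1 — app-a at 190 > 150; search-2 at 120 > 70. app-a, search-2 crash.
  app-a sheds 190 req/s to edge-2: 190 each.
    edge-2: 40+190 = 230 > 60
  search-2 sheds 120 req/s to db-m, edge-1, worker-1: 40 each.
    db-m: 30+40 = 70 ≤ 90
    edge-1: 30+40 = 70 ≤ 120
    worker-1: 30+40 = 70 ≤ 100
Round 2 — edge-2 crashes.
  edge-2 sheds 230 req/s to db-m, lb-1: 115 each.
    db-m: 70+115 = 185 > 90
    lb-1: 40+115 = 155 > 70
Round 3 — db-m, lb-1 crash.
  db-m sheds 185 req/s to edge-1: 185 each.
    edge-1: 70+185 = 255 > 120
  lb-1 sheds 155 req/s to edge-1: 155 each.
    edge-1: 255+155 = 410 > 120
Round 4 — edge-1 crashes.
  edge-1 sheds 410 req/s: no online neighbours, lost.
No further crashes.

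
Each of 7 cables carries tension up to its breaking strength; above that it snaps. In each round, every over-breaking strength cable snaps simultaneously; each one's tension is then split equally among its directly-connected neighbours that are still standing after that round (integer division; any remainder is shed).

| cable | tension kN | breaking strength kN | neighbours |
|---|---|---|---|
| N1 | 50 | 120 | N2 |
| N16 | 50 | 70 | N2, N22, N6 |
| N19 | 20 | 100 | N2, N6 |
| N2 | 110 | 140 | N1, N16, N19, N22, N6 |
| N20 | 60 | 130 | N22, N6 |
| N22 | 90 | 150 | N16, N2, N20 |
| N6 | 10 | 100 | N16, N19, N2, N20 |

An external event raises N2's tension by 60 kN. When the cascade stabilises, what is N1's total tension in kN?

84

Round 1 — N2 at 170 > 140. N2 snaps.
  N2 sheds 170 kN to N1, N16, N19, N22, N6: 34 each.
    N1: 50+34 = 84 ≤ 120
    N16: 50+34 = 84 > 70
    N19: 20+34 = 54 ≤ 100
    N22: 90+34 = 124 ≤ 150
    N6: 10+34 = 44 ≤ 100
Round 2 — N16 snaps.
  N16 sheds 84 kN to N22, N6: 42 each.
    N22: 124+42 = 166 > 150
    N6: 44+42 = 86 ≤ 100
Round 3 — N22 snaps.
  N22 sheds 166 kN to N20: 166 each.
    N20: 60+166 = 226 > 130
Round 4 — N20 snaps.
  N20 sheds 226 kN to N6: 226 each.
    N6: 86+226 = 312 > 100
Round 5 — N6 snaps.
  N6 sheds 312 kN to N19: 312 each.
    N19: 54+312 = 366 > 100
Round 6 — N19 snaps.
  N19 sheds 366 kN: no online neighbours, lost.
No further breaks.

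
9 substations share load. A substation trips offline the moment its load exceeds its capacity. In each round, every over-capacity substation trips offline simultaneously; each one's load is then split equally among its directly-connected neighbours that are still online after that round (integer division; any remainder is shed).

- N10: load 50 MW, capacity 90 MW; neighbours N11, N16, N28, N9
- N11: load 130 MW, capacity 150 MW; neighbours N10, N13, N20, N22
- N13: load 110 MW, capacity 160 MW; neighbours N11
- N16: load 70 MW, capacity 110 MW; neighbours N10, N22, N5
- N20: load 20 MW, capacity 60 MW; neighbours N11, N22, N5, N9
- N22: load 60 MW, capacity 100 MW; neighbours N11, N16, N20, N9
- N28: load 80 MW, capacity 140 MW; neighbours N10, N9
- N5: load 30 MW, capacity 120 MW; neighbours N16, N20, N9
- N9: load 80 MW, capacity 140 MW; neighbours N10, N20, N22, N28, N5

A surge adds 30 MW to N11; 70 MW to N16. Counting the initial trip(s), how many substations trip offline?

Round 1 — N11 at 160 > 150; N16 at 140 > 110. N11, N16 trip offline.
  N11 sheds 160 MW to N10, N13, N20, N22: 40 each.
    N10: 50+40 = 90 ≤ 90
    N13: 110+40 = 150 ≤ 160
    N20: 20+40 = 60 ≤ 60
    N22: 60+40 = 100 ≤ 100
  N16 sheds 140 MW to N10, N22, N5: 46 each (2 lost).
    N10: 90+46 = 136 > 90
    N22: 100+46 = 146 > 100
    N5: 30+46 = 76 ≤ 120
Round 2 — N10, N22 trip offline.
  N10 sheds 136 MW to N28, N9: 68 each.
    N28: 80+68 = 148 > 140
    N9: 80+68 = 148 > 140
  N22 sheds 146 MW to N20, N9: 73 each.
    N20: 60+73 = 133 > 60
    N9: 148+73 = 221 > 140
Round 3 — N20, N28, N9 trip offline.
  N20 sheds 133 MW to N5: 133 each.
    N5: 76+133 = 209 > 120
  N28 sheds 148 MW: no online neighbours, lost.
  N9 sheds 221 MW to N5: 221 each.
    N5: 209+221 = 430 > 120
Round 4 — N5 trips offline.
  N5 sheds 430 MW: no online neighbours, lost.
No further trips.

8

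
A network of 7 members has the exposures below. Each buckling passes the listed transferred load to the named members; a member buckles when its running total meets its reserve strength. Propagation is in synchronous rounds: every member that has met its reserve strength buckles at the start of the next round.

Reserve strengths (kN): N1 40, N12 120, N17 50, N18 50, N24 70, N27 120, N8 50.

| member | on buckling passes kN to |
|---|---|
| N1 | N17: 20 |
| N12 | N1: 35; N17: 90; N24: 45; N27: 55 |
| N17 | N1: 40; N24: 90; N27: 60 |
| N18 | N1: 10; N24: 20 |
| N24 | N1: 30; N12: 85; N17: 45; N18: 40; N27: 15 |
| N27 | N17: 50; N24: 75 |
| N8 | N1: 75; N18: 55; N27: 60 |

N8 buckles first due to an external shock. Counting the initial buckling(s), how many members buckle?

3

Round 1 — N8 buckles (initial).
  N1: +75 → 75 ≥ 40
  N18: +55 → 55 ≥ 50
  N27: +60 → 60 < 120
Round 2 — N1, N18 buckle.
  N17: +20 → 20 < 50
  N24: +20 → 20 < 70
No further bucklings.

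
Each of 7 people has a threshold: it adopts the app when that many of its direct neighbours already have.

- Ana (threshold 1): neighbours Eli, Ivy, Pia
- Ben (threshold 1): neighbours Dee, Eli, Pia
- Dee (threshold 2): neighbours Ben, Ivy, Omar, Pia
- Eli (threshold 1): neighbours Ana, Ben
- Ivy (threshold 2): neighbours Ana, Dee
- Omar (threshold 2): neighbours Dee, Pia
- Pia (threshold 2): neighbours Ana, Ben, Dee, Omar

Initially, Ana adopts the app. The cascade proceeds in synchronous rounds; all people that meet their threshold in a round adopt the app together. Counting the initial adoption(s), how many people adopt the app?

Round 1 — Ana adopts the app (initial).
Round 2 — checking thresholds:
  Eli: 1 of 2 neighbours ≥ 1, adopts the app.
  Ivy: 1 of 2 neighbours < 2, holds.
  Pia: 1 of 4 neighbours < 2, holds.
Round 3 — checking thresholds:
  Ben: 1 of 3 neighbours ≥ 1, adopts the app.
  Ivy: 1 of 2 neighbours < 2, holds.
  Pia: 1 of 4 neighbours < 2, holds.
Round 4 — checking thresholds:
  Dee: 1 of 4 neighbours < 2, holds.
  Ivy: 1 of 2 neighbours < 2, holds.
  Pia: 2 of 4 neighbours ≥ 2, adopts the app.
Round 5 — checking thresholds:
  Dee: 2 of 4 neighbours ≥ 2, adopts the app.
  Ivy: 1 of 2 neighbours < 2, holds.
  Omar: 1 of 2 neighbours < 2, holds.
Round 6 — checking thresholds:
  Ivy: 2 of 2 neighbours ≥ 2, adopts the app.
  Omar: 2 of 2 neighbours ≥ 2, adopts the app.
Round 7 — no new adoptions; cascade stops.

7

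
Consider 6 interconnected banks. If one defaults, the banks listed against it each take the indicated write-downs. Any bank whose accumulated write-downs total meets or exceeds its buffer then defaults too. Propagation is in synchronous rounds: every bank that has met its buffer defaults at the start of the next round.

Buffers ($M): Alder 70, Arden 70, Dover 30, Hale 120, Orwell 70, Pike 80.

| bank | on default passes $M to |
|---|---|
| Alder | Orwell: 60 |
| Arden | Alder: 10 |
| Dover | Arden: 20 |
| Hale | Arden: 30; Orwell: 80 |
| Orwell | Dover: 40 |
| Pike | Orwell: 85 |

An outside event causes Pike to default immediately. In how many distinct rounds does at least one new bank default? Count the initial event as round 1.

3

Round 1 — Pike defaults (initial).
  Orwell: +85 → 85 ≥ 70
Round 2 — Orwell defaults.
  Dover: +40 → 40 ≥ 30
Round 3 — Dover defaults.
  Arden: +20 → 20 < 70
No further defaults.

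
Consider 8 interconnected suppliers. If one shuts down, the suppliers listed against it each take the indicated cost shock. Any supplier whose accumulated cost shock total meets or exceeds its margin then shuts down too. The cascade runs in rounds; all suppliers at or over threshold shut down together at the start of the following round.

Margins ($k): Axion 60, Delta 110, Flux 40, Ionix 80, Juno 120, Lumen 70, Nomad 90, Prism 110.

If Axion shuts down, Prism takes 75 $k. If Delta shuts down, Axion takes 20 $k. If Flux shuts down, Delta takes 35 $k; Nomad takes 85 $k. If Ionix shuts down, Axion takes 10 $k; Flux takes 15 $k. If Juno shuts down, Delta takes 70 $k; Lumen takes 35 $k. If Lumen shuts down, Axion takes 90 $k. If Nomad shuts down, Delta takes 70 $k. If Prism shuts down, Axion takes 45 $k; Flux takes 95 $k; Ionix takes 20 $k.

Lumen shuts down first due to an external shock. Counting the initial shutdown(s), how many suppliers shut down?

2

Round 1 — Lumen shuts down (initial).
  Axion: +90 → 90 ≥ 60
Round 2 — Axion shuts down.
  Prism: +75 → 75 < 110
No further shutdowns.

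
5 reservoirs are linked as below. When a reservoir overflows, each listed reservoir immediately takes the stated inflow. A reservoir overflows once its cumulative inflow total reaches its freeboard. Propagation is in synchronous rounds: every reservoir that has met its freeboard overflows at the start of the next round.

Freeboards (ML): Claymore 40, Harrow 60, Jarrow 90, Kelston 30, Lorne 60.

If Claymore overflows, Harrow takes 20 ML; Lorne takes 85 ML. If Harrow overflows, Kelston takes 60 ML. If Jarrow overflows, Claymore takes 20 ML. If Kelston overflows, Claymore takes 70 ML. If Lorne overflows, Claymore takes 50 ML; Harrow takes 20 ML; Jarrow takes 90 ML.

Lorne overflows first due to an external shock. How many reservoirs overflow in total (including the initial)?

Round 1 — Lorne overflows (initial).
  Claymore: +50 → 50 ≥ 40
  Harrow: +20 → 20 < 60
  Jarrow: +90 → 90 ≥ 90
Round 2 — Claymore, Jarrow overflow.
  Harrow: +20 → 40 < 60
No further overflows.

3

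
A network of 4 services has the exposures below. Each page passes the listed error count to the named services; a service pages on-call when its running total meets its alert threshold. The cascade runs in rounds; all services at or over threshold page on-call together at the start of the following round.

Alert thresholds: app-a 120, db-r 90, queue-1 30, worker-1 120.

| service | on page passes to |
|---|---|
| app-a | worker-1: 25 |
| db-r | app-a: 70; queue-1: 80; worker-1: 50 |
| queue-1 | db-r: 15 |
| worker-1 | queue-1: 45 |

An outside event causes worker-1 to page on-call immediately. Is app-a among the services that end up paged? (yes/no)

no

Round 1 — worker-1 pages on-call (initial).
  queue-1: +45 → 45 ≥ 30
Round 2 — queue-1 pages on-call.
  db-r: +15 → 15 < 90
No further pages.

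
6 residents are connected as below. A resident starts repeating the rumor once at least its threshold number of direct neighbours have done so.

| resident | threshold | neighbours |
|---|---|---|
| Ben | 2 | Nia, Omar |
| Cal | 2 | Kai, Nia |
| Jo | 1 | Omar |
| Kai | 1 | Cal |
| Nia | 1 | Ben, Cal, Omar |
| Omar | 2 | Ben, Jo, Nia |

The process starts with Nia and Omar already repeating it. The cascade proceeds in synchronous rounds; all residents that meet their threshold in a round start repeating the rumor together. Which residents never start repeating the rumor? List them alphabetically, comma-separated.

Cal, Kai

Round 1 — Nia, Omar start repeating the rumor (initial).
Round 2 — checking thresholds:
  Ben: 2 of 2 neighbours ≥ 2, starts repeating the rumor.
  Cal: 1 of 2 neighbours < 2, below threshold.
  Jo: 1 of 1 neighbours ≥ 1, starts repeating the rumor.
Round 3 — no new spreads; cascade stops.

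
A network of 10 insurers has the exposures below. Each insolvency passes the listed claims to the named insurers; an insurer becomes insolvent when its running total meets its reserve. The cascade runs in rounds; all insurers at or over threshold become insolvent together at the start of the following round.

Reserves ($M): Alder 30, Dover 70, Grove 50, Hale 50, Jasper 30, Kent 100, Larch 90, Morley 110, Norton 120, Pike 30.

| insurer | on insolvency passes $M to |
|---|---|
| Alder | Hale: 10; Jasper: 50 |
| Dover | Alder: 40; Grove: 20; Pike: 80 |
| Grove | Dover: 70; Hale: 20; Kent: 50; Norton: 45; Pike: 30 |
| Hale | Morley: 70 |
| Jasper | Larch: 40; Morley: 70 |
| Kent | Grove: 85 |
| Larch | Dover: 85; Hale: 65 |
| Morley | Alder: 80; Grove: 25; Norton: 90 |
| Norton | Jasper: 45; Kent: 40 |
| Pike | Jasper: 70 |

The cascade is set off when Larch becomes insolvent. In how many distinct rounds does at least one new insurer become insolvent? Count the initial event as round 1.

5

Round 1 — Larch becomes insolvent (initial).
  Dover: +85 → 85 ≥ 70
  Hale: +65 → 65 ≥ 50
Round 2 — Dover, Hale become insolvent.
  Alder: +40 → 40 ≥ 30
  Grove: +20 → 20 < 50
  Morley: +70 → 70 < 110
  Pike: +80 → 80 ≥ 30
Round 3 — Alder, Pike become insolvent.
  Jasper: +50+70 → 120 ≥ 30
Round 4 — Jasper becomes insolvent.
  Morley: +70 → 140 ≥ 110
Round 5 — Morley becomes insolvent.
  Grove: +25 → 45 < 50
  Norton: +90 → 90 < 120
No further insolvencies.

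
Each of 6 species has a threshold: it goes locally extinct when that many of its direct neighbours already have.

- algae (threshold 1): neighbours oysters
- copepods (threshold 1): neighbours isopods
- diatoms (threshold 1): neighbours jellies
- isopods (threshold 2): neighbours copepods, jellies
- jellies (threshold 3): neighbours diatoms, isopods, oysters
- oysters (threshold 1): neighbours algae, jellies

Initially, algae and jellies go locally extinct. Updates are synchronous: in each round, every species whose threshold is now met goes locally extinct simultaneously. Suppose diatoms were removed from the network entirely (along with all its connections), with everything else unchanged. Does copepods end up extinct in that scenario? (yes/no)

With diatoms removed:
Round 1 — algae, jellies go locally extinct (initial).
Round 2 — checking thresholds:
  isopods: 1 of 2 neighbours < 2, not yet.
  oysters: 2 of 2 neighbours ≥ 1, goes locally extinct.
Round 3 — no new extinctions; cascade stops.

no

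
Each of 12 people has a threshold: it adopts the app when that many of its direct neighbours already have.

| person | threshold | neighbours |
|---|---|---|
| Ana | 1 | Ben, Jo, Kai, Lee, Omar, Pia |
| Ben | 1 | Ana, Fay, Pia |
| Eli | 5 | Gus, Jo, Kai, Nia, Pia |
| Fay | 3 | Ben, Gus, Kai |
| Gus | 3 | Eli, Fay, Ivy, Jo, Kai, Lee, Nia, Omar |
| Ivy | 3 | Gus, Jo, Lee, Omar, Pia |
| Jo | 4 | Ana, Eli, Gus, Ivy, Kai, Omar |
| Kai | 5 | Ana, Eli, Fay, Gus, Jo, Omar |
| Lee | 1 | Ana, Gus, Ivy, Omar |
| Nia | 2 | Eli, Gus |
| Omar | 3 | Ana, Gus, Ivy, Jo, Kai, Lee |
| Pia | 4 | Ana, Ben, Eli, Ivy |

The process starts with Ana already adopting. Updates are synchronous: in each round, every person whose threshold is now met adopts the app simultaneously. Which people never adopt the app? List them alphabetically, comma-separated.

Eli, Fay, Gus, Ivy, Jo, Kai, Nia, Omar, Pia

Round 1 — Ana adopts the app (initial).
Round 2 — checking thresholds:
  Ben: 1 of 3 neighbours ≥ 1, adopts the app.
  Jo: 1 of 6 neighbours < 4, below threshold.
  Kai: 1 of 6 neighbours < 5, below threshold.
  Lee: 1 of 4 neighbours ≥ 1, adopts the app.
  Omar: 1 of 6 neighbours < 3, below threshold.
  Pia: 1 of 4 neighbours < 4, below threshold.
Round 3 — no new adoptions; cascade stops.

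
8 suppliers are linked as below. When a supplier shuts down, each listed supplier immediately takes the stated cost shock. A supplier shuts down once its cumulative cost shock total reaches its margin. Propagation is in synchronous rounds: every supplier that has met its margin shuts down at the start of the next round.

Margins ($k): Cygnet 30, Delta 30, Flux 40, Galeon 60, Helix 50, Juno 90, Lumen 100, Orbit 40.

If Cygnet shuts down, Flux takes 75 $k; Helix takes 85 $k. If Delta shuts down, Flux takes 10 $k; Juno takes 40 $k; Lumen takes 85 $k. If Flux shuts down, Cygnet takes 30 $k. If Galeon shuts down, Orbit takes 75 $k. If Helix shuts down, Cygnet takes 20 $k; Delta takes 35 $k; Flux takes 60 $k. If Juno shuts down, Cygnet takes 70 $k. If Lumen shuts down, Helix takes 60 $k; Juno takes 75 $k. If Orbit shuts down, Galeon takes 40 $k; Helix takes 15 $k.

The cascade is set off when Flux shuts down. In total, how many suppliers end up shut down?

Round 1 — Flux shuts down (initial).
  Cygnet: +30 → 30 ≥ 30
Round 2 — Cygnet shuts down.
  Helix: +85 → 85 ≥ 50
Round 3 — Helix shuts down.
  Delta: +35 → 35 ≥ 30
Round 4 — Delta shuts down.
  Juno: +40 → 40 < 90
  Lumen: +85 → 85 < 100
No further shutdowns.

4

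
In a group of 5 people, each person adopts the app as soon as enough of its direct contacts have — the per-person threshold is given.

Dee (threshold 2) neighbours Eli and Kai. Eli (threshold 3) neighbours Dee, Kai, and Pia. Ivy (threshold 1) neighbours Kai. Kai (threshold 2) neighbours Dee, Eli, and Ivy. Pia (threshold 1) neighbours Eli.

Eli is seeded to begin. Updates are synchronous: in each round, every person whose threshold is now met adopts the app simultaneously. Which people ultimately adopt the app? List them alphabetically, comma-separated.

Eli, Pia

Round 1 — Eli adopts the app (initial).
Round 2 — checking thresholds:
  Dee: 1 of 2 neighbours < 2, holds.
  Kai: 1 of 3 neighbours < 2, holds.
  Pia: 1 of 1 neighbours ≥ 1, adopts the app.
Round 3 — no new adoptions; cascade stops.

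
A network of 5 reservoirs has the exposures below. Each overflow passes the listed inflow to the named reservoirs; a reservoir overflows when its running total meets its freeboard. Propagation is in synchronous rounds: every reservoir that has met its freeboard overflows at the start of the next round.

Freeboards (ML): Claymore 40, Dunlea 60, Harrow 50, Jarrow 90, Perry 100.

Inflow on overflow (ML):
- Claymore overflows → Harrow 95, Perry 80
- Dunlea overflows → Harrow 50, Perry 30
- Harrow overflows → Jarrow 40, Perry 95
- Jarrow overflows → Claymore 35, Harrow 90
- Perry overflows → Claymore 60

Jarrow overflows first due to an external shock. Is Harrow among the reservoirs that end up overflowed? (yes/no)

yes

Round 1 — Jarrow overflows (initial).
  Claymore: +35 → 35 < 40
  Harrow: +90 → 90 ≥ 50
Round 2 — Harrow overflows.
  Perry: +95 → 95 < 100
No further overflows.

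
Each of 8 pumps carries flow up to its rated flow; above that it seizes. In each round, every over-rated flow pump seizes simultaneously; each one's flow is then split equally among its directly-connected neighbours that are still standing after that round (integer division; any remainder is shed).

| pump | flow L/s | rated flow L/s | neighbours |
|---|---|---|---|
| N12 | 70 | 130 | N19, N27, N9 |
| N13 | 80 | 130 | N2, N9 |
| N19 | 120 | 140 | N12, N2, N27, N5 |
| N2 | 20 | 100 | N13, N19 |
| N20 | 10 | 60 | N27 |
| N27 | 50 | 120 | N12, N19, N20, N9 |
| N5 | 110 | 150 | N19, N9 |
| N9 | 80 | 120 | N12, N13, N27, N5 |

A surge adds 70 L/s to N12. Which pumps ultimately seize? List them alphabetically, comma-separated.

N12, N19, N20, N27, N5, N9

Round 1 — N12 at 140 > 130. N12 seizes.
  N12 sheds 140 L/s to N19, N27, N9: 46 each (2 lost).
    N19: 120+46 = 166 > 140
    N27: 50+46 = 96 ≤ 120
    N9: 80+46 = 126 > 120
Round 2 — N19, N9 seize.
  N19 sheds 166 L/s to N2, N27, N5: 55 each (1 lost).
    N2: 20+55 = 75 ≤ 100
    N27: 96+55 = 151 > 120
    N5: 110+55 = 165 > 150
  N9 sheds 126 L/s to N13, N27, N5: 42 each.
    N13: 80+42 = 122 ≤ 130
    N27: 151+42 = 193 > 120
    N5: 165+42 = 207 > 150
Round 3 — N27, N5 seize.
  N27 sheds 193 L/s to N20: 193 each.
    N20: 10+193 = 203 > 60
  N5 sheds 207 L/s: no online neighbours, lost.
Round 4 — N20 seizes.
  N20 sheds 203 L/s: no online neighbours, lost.
No further seizures.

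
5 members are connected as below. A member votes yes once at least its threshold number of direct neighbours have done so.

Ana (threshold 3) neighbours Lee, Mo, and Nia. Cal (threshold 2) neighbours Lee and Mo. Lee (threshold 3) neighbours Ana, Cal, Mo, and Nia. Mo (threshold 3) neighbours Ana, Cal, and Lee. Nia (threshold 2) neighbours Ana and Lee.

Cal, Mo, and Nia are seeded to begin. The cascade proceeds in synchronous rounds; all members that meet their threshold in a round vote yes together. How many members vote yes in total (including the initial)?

5

Round 1 — Cal, Mo, Nia vote yes (initial).
Round 2 — checking thresholds:
  Ana: 2 of 3 neighbours < 3, not yet.
  Lee: 3 of 4 neighbours ≥ 3, votes yes.
Round 3 — checking thresholds:
  Ana: 3 of 3 neighbours ≥ 3, votes yes.
Round 4 — no new yes votes; cascade stops.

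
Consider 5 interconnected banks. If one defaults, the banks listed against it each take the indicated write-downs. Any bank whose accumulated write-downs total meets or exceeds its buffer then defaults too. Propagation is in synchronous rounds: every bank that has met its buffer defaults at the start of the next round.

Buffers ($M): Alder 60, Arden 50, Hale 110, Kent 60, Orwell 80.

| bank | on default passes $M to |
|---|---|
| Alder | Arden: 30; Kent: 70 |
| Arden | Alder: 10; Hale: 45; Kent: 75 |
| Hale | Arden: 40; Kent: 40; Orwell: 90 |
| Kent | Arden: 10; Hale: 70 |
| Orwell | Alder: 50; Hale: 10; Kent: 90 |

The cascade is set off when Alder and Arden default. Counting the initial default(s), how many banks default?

Round 1 — Alder, Arden default (initial).
  Hale: +45 → 45 < 110
  Kent: +70+75 → 145 ≥ 60
Round 2 — Kent defaults.
  Hale: +70 → 115 ≥ 110
Round 3 — Hale defaults.
  Orwell: +90 → 90 ≥ 80
Round 4 — Orwell defaults.
No further defaults.

5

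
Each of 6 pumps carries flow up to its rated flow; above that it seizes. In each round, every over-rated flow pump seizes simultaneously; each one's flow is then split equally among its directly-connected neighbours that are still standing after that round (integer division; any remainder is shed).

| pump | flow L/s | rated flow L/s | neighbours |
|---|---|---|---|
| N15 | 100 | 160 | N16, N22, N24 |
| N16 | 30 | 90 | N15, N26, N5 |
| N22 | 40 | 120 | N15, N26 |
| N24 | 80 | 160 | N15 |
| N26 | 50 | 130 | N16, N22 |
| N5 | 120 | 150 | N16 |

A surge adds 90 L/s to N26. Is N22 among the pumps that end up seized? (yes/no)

no

Round 1 — N26 at 140 > 130. N26 seizes.
  N26 sheds 140 L/s to N16, N22: 70 each.
    N16: 30+70 = 100 > 90
    N22: 40+70 = 110 ≤ 120
Round 2 — N16 seizes.
  N16 sheds 100 L/s to N15, N5: 50 each.
    N15: 100+50 = 150 ≤ 160
    N5: 120+50 = 170 > 150
Round 3 — N5 seizes.
  N5 sheds 170 L/s: no online neighbours, lost.
No further seizures.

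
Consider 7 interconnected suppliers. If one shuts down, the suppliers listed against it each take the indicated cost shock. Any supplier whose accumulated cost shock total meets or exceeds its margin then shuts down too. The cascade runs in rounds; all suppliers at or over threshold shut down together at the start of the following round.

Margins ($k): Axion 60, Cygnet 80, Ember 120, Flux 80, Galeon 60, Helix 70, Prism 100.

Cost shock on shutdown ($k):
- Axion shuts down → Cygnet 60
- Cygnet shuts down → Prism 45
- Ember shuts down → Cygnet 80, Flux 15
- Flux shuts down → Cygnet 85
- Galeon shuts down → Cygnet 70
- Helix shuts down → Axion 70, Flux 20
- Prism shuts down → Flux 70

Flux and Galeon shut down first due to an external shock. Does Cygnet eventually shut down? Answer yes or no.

yes

Round 1 — Flux, Galeon shut down (initial).
  Cygnet: +85+70 → 155 ≥ 80
Round 2 — Cygnet shuts down.
  Prism: +45 → 45 < 100
No further shutdowns.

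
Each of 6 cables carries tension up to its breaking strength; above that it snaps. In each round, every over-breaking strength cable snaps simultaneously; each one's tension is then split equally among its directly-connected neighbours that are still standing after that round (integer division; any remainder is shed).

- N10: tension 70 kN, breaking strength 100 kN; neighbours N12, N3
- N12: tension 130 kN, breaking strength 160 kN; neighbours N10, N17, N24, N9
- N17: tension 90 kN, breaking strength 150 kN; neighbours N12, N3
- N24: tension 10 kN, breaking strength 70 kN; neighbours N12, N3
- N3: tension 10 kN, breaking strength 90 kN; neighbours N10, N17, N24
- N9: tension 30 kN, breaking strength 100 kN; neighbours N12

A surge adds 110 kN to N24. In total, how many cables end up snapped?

5

Round 1 — N24 at 120 > 70. N24 snaps.
  N24 sheds 120 kN to N12, N3: 60 each.
    N12: 130+60 = 190 > 160
    N3: 10+60 = 70 ≤ 90
Round 2 — N12 snaps.
  N12 sheds 190 kN to N10, N17, N9: 63 each (1 lost).
    N10: 70+63 = 133 > 100
    N17: 90+63 = 153 > 150
    N9: 30+63 = 93 ≤ 100
Round 3 — N10, N17 snap.
  N10 sheds 133 kN to N3: 133 each.
    N3: 70+133 = 203 > 90
  N17 sheds 153 kN to N3: 153 each.
    N3: 203+153 = 356 > 90
Round 4 — N3 snaps.
  N3 sheds 356 kN: no online neighbours, lost.
No further breaks.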